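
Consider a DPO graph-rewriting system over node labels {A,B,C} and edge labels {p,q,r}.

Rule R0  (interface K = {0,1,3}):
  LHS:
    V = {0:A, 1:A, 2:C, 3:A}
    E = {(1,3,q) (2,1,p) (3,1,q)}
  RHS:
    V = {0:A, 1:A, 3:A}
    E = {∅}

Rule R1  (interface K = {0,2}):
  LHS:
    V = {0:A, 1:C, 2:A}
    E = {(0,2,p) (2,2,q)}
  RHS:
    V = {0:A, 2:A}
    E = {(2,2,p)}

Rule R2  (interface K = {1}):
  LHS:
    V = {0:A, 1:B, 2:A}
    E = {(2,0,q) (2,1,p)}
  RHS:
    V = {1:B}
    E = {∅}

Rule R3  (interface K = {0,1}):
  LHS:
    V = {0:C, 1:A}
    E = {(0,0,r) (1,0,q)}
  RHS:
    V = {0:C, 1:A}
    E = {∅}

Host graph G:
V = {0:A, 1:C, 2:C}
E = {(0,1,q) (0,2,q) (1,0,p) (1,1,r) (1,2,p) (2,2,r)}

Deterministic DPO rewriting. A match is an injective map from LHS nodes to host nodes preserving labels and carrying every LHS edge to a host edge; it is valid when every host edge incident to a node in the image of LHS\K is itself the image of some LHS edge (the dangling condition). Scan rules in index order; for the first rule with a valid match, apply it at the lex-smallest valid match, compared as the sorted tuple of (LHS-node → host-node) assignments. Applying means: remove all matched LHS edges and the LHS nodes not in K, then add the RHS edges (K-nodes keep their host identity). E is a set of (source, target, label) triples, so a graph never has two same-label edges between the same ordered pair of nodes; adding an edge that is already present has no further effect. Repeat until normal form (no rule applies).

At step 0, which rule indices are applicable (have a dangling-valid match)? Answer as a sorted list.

R0: no valid match — LHS pattern not found
R1: no valid match — LHS pattern not found
R2: no valid match — LHS pattern not found
R3: 2 valid matches — {0↦1, 1↦0}, {0↦2, 1↦0}

Answer: [R3]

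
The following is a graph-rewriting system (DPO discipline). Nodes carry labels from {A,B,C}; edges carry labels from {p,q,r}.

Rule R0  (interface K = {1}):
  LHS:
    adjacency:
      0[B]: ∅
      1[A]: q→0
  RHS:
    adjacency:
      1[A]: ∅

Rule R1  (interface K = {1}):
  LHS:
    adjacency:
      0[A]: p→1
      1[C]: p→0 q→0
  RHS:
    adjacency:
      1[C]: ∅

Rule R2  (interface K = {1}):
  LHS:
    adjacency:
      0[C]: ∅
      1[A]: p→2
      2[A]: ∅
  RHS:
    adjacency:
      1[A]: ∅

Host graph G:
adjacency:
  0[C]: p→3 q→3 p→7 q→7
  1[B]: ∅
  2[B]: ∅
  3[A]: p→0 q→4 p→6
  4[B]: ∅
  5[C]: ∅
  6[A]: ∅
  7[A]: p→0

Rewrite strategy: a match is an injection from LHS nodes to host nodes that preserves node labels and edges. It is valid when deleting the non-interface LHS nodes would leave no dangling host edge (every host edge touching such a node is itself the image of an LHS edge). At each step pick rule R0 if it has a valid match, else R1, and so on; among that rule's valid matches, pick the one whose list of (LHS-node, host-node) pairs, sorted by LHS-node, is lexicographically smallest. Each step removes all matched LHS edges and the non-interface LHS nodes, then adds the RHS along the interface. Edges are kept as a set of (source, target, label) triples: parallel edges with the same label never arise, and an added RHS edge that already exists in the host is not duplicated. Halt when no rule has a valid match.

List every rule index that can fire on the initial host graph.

R0: 1 valid match — {0↦4, 1↦3}
R1: 1 valid match — {0↦7, 1↦0}
R2: 1 valid match — {0↦5, 1↦3, 2↦6}

Answer: [R0,R1,R2]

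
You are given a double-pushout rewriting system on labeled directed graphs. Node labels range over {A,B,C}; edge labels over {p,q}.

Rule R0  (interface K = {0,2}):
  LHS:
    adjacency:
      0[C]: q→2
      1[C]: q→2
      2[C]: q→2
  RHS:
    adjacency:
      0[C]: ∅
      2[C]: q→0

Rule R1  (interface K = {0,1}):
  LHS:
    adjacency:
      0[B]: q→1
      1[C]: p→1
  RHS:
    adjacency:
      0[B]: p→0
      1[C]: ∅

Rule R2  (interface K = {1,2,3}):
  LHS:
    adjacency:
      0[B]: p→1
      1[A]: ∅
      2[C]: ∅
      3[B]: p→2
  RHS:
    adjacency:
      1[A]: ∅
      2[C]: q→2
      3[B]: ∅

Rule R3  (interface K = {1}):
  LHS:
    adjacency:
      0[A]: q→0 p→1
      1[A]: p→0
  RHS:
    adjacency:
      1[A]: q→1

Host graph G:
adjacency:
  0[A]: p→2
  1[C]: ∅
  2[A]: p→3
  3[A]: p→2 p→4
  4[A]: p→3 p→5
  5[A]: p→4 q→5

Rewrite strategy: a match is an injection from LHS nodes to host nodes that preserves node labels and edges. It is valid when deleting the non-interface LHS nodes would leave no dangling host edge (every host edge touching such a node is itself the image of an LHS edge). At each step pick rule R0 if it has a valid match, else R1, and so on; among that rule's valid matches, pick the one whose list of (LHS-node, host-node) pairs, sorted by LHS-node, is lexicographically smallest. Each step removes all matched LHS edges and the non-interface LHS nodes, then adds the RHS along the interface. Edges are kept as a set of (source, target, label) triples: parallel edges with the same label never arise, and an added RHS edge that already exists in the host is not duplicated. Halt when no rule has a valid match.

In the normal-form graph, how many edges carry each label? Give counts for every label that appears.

Answer: p:1 q:1

Steps:
[0] host  ⇒  6 nodes, 8 edges  {0-p->2 2-p->3 3-p->2 3-p->4 4-p->3 4-p->5 5-p->4 5-q->5}
[1] R3 @ {0↦5, 1↦4}  ⇒  5 nodes, 6 edges  {0-p->2 2-p->3 3-p->2 3-p->4 4-p->3 4-q->4}
[2] R3 @ {0↦4, 1↦3}  ⇒  4 nodes, 4 edges  {0-p->2 2-p->3 3-p->2 3-q->3}
[3] R3 @ {0↦3, 1↦2}  ⇒  3 nodes, 2 edges  {0-p->2 2-q->2}
final graph: no rule applies after step 3
NF edges: [(0, 2, 'p'), (2, 2, 'q')]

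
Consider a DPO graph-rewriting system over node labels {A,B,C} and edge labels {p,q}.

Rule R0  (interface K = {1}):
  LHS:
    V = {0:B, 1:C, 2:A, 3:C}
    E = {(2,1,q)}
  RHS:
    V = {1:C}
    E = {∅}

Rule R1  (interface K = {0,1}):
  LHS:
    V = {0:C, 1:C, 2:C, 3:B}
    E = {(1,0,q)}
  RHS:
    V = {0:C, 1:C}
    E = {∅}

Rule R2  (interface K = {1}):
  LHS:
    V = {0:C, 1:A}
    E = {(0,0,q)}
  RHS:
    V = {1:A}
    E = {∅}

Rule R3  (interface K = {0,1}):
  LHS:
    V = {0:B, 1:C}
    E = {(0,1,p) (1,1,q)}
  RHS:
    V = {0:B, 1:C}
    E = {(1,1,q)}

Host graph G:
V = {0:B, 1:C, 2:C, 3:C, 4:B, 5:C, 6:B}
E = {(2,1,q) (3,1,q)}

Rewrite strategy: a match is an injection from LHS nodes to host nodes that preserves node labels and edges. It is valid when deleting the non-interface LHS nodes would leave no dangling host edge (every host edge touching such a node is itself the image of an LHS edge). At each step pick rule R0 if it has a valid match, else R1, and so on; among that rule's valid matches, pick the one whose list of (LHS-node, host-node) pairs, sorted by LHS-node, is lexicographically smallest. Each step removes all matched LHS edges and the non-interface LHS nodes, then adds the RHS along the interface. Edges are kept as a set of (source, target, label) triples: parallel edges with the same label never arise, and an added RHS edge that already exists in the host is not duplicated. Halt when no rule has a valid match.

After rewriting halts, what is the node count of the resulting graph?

initial: |V|=7 |E|=2  E = 2-q->1 3-q->1
step 1: apply R1 at {0↦1, 1↦2, 2↦5, 3↦0}  → |V|=5 |E|=1  E = 3-q->1
step 2: apply R1 at {0↦1, 1↦3, 2↦2, 3↦4}  → |V|=3 |E|=0  E = ∅
halt: no rule applies after step 2
NF nodes: {1:C, 3:C, 6:B}

Answer: 3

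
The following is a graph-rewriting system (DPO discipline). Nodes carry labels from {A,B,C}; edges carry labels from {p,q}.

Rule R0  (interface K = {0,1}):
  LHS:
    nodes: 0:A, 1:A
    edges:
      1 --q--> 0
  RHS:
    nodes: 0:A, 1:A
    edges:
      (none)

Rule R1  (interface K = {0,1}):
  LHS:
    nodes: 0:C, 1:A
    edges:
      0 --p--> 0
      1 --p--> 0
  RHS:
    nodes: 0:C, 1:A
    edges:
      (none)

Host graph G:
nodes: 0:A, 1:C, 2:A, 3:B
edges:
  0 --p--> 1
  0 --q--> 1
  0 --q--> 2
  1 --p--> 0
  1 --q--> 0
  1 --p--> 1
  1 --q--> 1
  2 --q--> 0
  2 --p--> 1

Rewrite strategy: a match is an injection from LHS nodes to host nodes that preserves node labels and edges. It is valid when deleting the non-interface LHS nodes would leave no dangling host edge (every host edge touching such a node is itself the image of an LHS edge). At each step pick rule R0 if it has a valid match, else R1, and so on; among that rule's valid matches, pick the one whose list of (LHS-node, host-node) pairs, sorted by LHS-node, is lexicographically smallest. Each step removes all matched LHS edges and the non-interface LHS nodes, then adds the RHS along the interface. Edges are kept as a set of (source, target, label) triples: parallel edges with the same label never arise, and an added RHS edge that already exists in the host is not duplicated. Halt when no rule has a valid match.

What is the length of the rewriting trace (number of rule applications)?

[0] host  ⇒  4 nodes, 9 edges  {0-p->1 0-q->1 0-q->2 1-p->0 1-q->0 1-p->1 1-q->1 2-q->0 2-p->1}
[1] R0 @ {0↦0, 1↦2}  ⇒  4 nodes, 8 edges  {0-p->1 0-q->1 0-q->2 1-p->0 1-q->0 1-p->1 1-q->1 2-p->1}
[2] R0 @ {0↦2, 1↦0}  ⇒  4 nodes, 7 edges  {0-p->1 0-q->1 1-p->0 1-q->0 1-p->1 1-q->1 2-p->1}
[3] R1 @ {0↦1, 1↦0}  ⇒  4 nodes, 5 edges  {0-q->1 1-p->0 1-q->0 1-q->1 2-p->1}
halt: no rule applies after step 3

Answer: 3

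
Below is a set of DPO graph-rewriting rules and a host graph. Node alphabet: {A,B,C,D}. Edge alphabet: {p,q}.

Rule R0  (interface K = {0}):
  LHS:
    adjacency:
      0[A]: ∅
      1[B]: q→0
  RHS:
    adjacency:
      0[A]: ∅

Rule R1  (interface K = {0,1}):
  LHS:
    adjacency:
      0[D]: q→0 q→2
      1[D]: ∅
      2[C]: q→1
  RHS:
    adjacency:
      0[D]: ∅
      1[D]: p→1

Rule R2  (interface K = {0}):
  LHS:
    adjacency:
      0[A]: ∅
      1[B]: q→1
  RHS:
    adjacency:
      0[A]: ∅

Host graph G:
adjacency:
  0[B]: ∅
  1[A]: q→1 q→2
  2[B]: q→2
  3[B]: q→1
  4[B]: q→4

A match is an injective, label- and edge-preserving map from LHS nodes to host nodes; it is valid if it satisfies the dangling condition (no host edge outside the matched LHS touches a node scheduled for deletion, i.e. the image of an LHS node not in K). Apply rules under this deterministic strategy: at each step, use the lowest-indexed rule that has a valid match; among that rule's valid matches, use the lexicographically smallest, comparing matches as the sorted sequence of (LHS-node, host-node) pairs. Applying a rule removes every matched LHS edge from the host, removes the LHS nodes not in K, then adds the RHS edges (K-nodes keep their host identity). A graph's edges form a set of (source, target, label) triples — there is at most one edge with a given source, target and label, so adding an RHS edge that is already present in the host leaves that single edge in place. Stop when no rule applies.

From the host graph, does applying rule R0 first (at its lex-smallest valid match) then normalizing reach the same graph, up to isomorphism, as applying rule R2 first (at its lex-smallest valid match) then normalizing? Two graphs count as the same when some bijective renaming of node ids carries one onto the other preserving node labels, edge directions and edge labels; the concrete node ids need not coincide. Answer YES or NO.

Answer: YES

Derivation:
branch R0-first: apply at {0↦1, 1↦3} → |E|=4, then 1 more step(s) → NF |V|=3 |E|=3 V={0:B, 1:A, 2:B} E=1-q->1 1-q->2 2-q->2
branch R2-first: apply at {0↦1, 1↦4} → |E|=4, then 1 more step(s) → NF |V|=3 |E|=3 V={0:B, 1:A, 2:B} E=1-q->1 1-q->2 2-q->2
graphs isomorphic (equal up to label-preserving node renaming)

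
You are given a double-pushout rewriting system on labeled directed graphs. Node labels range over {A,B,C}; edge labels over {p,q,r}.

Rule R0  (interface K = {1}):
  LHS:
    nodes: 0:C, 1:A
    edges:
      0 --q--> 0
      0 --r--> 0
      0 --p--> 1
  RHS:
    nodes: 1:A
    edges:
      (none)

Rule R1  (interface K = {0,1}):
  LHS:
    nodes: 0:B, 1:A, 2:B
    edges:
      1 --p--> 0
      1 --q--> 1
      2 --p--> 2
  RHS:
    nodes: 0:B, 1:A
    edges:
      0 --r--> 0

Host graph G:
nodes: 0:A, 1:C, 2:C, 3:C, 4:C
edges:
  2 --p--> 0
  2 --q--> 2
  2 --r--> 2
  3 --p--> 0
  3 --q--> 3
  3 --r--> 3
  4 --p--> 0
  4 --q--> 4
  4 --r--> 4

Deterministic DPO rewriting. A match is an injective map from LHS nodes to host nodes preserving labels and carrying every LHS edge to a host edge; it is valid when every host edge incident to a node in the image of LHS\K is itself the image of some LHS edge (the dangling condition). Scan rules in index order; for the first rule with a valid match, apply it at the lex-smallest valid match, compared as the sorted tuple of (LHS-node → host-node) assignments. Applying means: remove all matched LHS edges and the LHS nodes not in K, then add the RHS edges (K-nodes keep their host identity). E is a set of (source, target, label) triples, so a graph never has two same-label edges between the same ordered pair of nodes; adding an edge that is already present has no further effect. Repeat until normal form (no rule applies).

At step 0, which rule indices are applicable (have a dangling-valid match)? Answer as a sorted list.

Answer: [R0]

Rewrite trace:
R0: 3 valid matches — {0↦2, 1↦0}, {0↦3, 1↦0}, {0↦4, 1↦0}
R1: no valid match — LHS pattern not found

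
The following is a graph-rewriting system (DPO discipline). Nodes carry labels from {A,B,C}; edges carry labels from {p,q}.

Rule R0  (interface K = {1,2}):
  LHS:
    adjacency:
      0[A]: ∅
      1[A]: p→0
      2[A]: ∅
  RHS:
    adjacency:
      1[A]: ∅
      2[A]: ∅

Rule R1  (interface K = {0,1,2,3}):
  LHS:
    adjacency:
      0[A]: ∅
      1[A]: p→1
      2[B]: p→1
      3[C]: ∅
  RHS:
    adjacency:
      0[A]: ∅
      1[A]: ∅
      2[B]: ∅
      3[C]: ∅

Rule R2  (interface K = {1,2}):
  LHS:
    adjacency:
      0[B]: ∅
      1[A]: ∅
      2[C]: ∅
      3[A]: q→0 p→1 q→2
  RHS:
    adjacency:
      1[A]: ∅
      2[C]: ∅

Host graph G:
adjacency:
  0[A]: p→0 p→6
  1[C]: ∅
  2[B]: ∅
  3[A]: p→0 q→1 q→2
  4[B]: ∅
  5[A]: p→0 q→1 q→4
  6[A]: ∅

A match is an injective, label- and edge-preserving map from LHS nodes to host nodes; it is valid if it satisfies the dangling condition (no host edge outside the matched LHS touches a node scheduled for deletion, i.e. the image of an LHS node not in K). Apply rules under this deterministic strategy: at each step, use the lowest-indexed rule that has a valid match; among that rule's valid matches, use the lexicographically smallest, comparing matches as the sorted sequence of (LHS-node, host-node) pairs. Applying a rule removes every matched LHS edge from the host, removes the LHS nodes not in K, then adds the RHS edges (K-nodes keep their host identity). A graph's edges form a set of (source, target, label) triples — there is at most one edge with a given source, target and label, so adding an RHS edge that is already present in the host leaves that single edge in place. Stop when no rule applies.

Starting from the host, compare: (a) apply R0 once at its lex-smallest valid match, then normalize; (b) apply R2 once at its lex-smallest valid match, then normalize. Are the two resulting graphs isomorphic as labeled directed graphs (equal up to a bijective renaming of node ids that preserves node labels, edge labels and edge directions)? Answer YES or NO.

Answer: YES

Rewrite trace:
branch R0-first: apply at {0↦6, 1↦0, 2↦3} → |E|=7, then 2 more step(s) → NF |V|=2 |E|=1 V={0:A, 1:C} E=0-p->0
branch R2-first: apply at {0↦2, 1↦0, 2↦1, 3↦3} → |E|=5, then 2 more step(s) → NF |V|=2 |E|=1 V={0:A, 1:C} E=0-p->0
graphs isomorphic (equal up to label-preserving node renaming)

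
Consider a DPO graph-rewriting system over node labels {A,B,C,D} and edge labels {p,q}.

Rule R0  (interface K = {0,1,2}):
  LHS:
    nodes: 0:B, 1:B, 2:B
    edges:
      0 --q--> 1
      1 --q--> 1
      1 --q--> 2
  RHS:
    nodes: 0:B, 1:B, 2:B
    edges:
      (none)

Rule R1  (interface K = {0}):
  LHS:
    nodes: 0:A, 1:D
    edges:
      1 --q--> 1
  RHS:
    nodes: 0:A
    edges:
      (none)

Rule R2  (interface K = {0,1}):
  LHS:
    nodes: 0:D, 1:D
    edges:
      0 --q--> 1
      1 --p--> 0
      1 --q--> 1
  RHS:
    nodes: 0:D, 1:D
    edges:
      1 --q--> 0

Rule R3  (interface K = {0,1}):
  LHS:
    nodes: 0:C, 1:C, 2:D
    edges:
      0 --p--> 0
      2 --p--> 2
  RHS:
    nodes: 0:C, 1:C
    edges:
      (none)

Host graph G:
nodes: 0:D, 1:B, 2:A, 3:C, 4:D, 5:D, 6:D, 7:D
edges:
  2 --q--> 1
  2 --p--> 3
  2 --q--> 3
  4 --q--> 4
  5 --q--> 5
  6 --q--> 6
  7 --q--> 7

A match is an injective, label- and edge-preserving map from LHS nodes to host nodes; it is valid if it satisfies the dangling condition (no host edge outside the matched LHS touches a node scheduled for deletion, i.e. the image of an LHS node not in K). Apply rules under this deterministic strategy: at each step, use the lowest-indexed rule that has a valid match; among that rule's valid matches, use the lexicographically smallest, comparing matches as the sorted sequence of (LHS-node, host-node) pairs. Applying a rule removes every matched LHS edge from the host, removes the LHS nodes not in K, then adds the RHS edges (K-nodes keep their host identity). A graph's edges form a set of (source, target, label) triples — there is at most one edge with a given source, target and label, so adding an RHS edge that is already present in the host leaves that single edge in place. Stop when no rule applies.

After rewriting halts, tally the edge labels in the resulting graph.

start.  V:8 E:7  edges: 2-q->1 2-p->3 2-q->3 4-q->4 5-q->5 6-q->6 7-q->7
1. fire R1 via {0↦2, 1↦4}  →  V:7 E:6  edges: 2-q->1 2-p->3 2-q->3 5-q->5 6-q->6 7-q->7
2. fire R1 via {0↦2, 1↦5}  →  V:6 E:5  edges: 2-q->1 2-p->3 2-q->3 6-q->6 7-q->7
3. fire R1 via {0↦2, 1↦6}  →  V:5 E:4  edges: 2-q->1 2-p->3 2-q->3 7-q->7
4. fire R1 via {0↦2, 1↦7}  →  V:4 E:3  edges: 2-q->1 2-p->3 2-q->3
final graph: no rule applies after step 4
NF edges: [(2, 1, 'q'), (2, 3, 'p'), (2, 3, 'q')]

Answer: p:1 q:2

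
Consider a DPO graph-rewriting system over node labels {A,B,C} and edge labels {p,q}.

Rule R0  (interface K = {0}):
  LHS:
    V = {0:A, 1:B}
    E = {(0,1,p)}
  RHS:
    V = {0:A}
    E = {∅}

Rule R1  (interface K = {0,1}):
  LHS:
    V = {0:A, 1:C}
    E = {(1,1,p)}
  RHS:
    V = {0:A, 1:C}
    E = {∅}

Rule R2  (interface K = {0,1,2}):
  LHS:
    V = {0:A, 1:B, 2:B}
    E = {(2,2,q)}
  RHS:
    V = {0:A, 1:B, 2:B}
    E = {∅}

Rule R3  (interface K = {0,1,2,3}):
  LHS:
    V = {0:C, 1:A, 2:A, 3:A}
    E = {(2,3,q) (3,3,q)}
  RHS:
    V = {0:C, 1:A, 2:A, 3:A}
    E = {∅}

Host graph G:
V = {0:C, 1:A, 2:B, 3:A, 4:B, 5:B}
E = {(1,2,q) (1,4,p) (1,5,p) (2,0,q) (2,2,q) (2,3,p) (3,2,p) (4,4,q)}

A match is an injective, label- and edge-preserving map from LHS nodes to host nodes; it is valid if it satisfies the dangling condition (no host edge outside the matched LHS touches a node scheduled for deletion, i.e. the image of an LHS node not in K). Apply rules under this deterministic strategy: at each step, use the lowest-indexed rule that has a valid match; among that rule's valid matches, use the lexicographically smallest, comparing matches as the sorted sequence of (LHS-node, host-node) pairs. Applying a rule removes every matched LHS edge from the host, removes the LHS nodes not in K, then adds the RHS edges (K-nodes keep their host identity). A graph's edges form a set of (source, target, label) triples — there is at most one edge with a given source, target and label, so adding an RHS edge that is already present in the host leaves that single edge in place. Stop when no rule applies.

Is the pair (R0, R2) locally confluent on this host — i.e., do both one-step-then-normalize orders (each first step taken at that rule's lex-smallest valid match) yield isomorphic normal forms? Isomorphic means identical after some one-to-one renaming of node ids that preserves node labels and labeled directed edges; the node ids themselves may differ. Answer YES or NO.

branch R0-first: apply at {0↦1, 1↦5} → |E|=7, then 2 more step(s) → NF |V|=4 |E|=5 V={0:C, 1:A, 2:B, 3:A} E=1-q->2 2-q->0 2-q->2 2-p->3 3-p->2
branch R2-first: apply at {0↦1, 1↦2, 2↦4} → |E|=7, then 2 more step(s) → NF |V|=4 |E|=5 V={0:C, 1:A, 2:B, 3:A} E=1-q->2 2-q->0 2-q->2 2-p->3 3-p->2
graphs isomorphic (equal up to label-preserving node renaming)

Answer: YES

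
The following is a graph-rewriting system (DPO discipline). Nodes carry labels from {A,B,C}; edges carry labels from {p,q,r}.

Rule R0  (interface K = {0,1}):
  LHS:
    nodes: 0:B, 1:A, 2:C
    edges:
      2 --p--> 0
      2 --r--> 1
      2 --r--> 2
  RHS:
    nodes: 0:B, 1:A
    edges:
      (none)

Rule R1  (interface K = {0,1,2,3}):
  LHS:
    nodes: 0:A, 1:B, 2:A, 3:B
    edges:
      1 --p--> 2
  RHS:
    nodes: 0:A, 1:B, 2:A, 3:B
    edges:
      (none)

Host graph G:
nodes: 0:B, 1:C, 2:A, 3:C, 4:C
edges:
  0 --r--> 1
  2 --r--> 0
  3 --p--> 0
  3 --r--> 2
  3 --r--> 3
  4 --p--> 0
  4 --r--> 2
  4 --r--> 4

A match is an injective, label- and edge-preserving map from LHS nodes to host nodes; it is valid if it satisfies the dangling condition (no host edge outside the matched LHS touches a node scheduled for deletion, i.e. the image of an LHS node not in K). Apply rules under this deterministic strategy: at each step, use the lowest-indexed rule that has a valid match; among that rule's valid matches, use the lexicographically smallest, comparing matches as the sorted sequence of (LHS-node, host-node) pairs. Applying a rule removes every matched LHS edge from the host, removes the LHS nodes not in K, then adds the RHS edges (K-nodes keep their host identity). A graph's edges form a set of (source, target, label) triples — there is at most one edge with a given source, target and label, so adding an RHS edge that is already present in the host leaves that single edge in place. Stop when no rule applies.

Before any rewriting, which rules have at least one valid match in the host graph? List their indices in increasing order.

R0: 2 valid matches — {0↦0, 1↦2, 2↦3}, {0↦0, 1↦2, 2↦4}
R1: no valid match — LHS pattern not found

Answer: [R0]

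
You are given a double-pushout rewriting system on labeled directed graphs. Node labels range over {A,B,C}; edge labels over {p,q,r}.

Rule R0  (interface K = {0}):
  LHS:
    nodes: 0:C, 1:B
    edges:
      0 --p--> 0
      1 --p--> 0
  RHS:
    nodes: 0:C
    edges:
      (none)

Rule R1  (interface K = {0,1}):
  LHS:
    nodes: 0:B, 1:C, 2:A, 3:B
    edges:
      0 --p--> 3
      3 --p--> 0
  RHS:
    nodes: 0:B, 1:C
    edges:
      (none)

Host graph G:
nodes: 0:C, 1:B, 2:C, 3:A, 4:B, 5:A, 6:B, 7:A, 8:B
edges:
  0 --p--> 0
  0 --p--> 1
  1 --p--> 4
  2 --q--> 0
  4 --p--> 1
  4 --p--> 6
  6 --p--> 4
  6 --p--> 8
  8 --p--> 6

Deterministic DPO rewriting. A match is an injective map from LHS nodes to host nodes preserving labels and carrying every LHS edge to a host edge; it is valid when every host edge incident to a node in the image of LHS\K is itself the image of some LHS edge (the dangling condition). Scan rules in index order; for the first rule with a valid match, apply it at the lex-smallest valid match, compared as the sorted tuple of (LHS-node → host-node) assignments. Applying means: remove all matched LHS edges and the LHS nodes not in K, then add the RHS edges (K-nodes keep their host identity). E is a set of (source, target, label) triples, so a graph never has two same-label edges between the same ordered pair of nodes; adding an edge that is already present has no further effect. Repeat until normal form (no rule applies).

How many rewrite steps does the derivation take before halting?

Answer: 3

Steps:
[0] host  ⇒  9 nodes, 9 edges  {0-p->0 0-p->1 1-p->4 2-q->0 4-p->1 4-p->6 6-p->4 6-p->8 8-p->6}
[1] R1 @ {0↦6, 1↦0, 2↦3, 3↦8}  ⇒  7 nodes, 7 edges  {0-p->0 0-p->1 1-p->4 2-q->0 4-p->1 4-p->6 6-p->4}
[2] R1 @ {0↦4, 1↦0, 2↦5, 3↦6}  ⇒  5 nodes, 5 edges  {0-p->0 0-p->1 1-p->4 2-q->0 4-p->1}
[3] R1 @ {0↦1, 1↦0, 2↦7, 3↦4}  ⇒  3 nodes, 3 edges  {0-p->0 0-p->1 2-q->0}
normal form: no rule applies after step 3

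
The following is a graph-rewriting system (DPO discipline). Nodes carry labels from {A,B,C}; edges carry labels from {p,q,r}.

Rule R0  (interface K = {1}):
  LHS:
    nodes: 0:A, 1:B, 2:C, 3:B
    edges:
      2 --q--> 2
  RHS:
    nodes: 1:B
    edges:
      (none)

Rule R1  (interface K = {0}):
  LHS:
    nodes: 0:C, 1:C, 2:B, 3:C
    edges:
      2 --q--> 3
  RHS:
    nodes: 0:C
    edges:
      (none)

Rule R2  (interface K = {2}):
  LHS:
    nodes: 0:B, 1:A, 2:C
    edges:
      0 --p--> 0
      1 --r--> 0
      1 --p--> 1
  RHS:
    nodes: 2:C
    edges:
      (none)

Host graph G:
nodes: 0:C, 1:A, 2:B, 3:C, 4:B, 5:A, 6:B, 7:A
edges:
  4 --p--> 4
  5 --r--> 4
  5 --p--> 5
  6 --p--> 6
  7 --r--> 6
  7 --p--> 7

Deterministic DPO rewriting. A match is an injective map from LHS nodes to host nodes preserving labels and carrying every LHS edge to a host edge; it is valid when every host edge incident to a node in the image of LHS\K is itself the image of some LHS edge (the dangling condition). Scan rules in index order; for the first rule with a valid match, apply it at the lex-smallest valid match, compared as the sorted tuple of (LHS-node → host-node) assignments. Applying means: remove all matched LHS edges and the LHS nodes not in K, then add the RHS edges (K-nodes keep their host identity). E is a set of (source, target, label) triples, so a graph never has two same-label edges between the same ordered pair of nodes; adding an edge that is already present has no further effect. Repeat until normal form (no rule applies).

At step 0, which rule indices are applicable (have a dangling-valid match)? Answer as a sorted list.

R0: no valid match — LHS pattern not found
R1: no valid match — LHS pattern not found
R2: 4 valid matches — {0↦4, 1↦5, 2↦0}, {0↦4, 1↦5, 2↦3}, {0↦6, 1↦7, 2↦0} (+1 more)

Answer: [R2]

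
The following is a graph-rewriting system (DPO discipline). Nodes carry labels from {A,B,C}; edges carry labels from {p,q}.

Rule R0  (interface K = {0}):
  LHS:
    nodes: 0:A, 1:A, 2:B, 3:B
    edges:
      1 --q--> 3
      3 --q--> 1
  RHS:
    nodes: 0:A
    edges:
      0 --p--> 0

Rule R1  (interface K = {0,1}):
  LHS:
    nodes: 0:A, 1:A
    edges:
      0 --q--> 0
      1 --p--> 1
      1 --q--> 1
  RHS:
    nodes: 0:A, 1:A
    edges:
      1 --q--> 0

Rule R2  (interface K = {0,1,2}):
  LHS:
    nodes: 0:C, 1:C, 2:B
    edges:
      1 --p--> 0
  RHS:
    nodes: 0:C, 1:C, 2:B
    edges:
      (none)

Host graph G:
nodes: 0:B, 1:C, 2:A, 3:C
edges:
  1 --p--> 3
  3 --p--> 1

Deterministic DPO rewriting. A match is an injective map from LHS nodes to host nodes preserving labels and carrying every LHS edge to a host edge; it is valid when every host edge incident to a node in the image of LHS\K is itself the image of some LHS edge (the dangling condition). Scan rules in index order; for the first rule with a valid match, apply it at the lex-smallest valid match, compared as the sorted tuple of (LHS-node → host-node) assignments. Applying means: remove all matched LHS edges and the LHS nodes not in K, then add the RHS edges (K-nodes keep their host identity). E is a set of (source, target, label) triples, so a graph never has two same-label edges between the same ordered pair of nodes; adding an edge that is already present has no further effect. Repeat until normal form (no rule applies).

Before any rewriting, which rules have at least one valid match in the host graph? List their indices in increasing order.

R0: no valid match — LHS pattern not found
R1: no valid match — LHS pattern not found
R2: 2 valid matches — {0↦1, 1↦3, 2↦0}, {0↦3, 1↦1, 2↦0}

Answer: [R2]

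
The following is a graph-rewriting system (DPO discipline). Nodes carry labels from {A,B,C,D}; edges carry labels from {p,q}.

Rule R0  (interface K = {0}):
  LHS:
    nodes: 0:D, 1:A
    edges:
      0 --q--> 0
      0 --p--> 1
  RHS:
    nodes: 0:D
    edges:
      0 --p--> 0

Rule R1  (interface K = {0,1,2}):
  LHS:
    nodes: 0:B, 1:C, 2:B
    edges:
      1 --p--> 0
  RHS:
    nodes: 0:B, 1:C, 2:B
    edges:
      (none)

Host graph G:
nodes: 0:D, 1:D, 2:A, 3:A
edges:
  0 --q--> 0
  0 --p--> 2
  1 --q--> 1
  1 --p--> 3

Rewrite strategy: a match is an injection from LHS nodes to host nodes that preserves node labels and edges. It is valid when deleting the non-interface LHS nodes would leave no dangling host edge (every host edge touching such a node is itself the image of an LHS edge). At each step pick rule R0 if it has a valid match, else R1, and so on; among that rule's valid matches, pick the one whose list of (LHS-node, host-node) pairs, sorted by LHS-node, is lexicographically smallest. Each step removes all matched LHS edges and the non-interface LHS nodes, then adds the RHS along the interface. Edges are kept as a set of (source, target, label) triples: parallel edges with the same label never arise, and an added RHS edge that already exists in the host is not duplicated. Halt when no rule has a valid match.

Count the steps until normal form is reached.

initial: |V|=4 |E|=4  E = 0-q->0 0-p->2 1-q->1 1-p->3
step 1: apply R0 at {0↦0, 1↦2}  → |V|=3 |E|=3  E = 0-p->0 1-q->1 1-p->3
step 2: apply R0 at {0↦1, 1↦3}  → |V|=2 |E|=2  E = 0-p->0 1-p->1
normal form: no rule applies after step 2

Answer: 2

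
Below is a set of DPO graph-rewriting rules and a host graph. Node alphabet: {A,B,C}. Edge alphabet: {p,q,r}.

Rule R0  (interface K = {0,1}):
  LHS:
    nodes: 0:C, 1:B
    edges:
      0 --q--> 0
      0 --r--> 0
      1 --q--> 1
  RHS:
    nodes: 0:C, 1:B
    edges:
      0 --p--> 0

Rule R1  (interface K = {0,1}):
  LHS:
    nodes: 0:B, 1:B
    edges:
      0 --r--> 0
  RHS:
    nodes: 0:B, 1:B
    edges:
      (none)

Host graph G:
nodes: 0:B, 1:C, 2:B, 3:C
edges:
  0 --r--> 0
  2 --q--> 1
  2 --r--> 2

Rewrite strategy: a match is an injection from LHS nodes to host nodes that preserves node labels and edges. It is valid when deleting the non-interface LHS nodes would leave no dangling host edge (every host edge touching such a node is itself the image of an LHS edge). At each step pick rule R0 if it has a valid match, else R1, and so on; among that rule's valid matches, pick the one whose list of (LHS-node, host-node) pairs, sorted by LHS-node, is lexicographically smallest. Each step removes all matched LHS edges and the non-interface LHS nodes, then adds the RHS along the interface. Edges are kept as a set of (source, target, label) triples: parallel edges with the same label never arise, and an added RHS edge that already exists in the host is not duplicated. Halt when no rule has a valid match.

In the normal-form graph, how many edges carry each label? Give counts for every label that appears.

initial: |V|=4 |E|=3  E = 0-r->0 2-q->1 2-r->2
step 1: apply R1 at {0↦0, 1↦2}  → |V|=4 |E|=2  E = 2-q->1 2-r->2
step 2: apply R1 at {0↦2, 1↦0}  → |V|=4 |E|=1  E = 2-q->1
final graph: no rule applies after step 2
NF edges: [(2, 1, 'q')]

Answer: q:1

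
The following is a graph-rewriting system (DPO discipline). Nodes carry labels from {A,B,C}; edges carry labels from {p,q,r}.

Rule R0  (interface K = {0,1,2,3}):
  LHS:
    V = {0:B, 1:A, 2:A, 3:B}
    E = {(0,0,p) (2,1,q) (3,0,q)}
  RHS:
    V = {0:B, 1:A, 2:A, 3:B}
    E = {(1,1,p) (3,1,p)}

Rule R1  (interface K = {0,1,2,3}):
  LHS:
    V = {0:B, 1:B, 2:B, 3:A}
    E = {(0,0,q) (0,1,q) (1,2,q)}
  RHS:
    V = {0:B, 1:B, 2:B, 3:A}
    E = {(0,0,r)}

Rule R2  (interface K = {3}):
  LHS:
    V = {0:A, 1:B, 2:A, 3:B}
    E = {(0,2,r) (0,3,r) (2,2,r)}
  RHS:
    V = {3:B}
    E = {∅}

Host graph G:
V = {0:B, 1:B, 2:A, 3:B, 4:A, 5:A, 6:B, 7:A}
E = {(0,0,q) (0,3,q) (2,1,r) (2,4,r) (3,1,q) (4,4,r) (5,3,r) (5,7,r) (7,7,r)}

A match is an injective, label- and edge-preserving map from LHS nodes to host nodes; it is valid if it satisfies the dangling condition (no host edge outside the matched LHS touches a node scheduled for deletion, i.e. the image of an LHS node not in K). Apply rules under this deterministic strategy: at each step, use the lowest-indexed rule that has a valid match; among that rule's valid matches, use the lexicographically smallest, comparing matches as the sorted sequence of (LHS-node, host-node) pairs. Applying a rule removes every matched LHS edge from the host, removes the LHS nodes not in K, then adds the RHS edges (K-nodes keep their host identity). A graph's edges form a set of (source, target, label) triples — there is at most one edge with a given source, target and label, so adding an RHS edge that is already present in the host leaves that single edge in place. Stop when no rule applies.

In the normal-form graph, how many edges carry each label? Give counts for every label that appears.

Answer: r:1

Derivation:
start.  V:8 E:9  edges: 0-q->0 0-q->3 2-r->1 2-r->4 3-q->1 4-r->4 5-r->3 5-r->7 7-r->7
1. fire R1 via {0↦0, 1↦3, 2↦1, 3↦2}  →  V:8 E:7  edges: 0-r->0 2-r->1 2-r->4 4-r->4 5-r->3 5-r->7 7-r->7
2. fire R2 via {0↦2, 1↦6, 2↦4, 3↦1}  →  V:5 E:4  edges: 0-r->0 5-r->3 5-r->7 7-r->7
3. fire R2 via {0↦5, 1↦1, 2↦7, 3↦3}  →  V:2 E:1  edges: 0-r->0
normal form: no rule applies after step 3
NF edges: [(0, 0, 'r')]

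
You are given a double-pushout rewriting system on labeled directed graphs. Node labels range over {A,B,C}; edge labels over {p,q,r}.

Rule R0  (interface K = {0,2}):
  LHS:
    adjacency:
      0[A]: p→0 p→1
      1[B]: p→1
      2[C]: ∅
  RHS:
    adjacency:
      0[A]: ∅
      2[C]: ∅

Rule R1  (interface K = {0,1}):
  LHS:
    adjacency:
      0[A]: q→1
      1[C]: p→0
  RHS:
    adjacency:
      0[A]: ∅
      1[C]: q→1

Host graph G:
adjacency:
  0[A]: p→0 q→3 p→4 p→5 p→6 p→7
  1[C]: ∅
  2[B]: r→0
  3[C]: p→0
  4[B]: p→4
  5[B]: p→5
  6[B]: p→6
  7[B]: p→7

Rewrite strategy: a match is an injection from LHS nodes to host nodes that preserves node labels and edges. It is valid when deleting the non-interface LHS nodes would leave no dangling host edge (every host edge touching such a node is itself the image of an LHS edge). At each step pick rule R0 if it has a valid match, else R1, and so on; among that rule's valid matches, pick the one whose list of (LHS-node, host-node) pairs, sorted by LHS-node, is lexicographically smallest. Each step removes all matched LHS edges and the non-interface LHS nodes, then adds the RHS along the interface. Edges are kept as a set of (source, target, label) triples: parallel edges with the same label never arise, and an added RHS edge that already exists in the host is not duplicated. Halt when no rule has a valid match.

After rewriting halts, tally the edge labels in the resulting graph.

[0] host  ⇒  8 nodes, 12 edges  {0-p->0 0-q->3 0-p->4 0-p->5 0-p->6 0-p->7 2-r->0 3-p->0 4-p->4 5-p->5 6-p->6 7-p->7}
[1] R0 @ {0↦0, 1↦4, 2↦1}  ⇒  7 nodes, 9 edges  {0-q->3 0-p->5 0-p->6 0-p->7 2-r->0 3-p->0 5-p->5 6-p->6 7-p->7}
[2] R1 @ {0↦0, 1↦3}  ⇒  7 nodes, 8 edges  {0-p->5 0-p->6 0-p->7 2-r->0 3-q->3 5-p->5 6-p->6 7-p->7}
normal form: no rule applies after step 2
NF edges: [(0, 5, 'p'), (0, 6, 'p'), (0, 7, 'p'), (2, 0, 'r'), (3, 3, 'q'), (5, 5, 'p'), (6, 6, 'p'), (7, 7, 'p')]

Answer: p:6 q:1 r:1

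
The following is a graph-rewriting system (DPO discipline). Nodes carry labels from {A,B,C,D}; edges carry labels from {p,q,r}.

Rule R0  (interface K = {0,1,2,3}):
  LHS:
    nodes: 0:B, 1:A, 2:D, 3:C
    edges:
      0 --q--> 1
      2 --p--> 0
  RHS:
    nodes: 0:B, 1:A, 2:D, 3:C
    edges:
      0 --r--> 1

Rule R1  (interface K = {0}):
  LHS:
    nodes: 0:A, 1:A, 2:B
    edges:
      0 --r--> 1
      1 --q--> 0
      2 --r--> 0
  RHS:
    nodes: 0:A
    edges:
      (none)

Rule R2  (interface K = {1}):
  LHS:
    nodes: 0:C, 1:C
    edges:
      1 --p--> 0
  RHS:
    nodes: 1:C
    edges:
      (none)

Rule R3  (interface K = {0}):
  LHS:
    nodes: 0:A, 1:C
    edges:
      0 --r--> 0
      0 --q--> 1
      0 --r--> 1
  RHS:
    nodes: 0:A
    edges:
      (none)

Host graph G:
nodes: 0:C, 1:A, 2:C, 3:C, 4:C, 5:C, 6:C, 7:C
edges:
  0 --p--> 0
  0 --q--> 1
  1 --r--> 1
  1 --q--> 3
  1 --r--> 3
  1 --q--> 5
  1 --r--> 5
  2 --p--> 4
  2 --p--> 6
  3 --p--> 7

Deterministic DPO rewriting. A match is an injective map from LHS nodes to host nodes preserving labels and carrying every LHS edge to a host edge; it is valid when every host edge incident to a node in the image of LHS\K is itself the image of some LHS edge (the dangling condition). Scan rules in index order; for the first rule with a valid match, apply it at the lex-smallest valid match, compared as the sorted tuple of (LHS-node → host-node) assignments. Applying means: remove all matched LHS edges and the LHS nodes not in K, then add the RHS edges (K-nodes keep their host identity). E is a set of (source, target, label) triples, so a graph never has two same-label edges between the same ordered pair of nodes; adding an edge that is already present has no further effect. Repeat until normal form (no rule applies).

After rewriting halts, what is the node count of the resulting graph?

Answer: 4

Rewrite trace:
start.  V:8 E:10  edges: 0-p->0 0-q->1 1-r->1 1-q->3 1-r->3 1-q->5 1-r->5 2-p->4 2-p->6 3-p->7
1. fire R2 via {0↦4, 1↦2}  →  V:7 E:9  edges: 0-p->0 0-q->1 1-r->1 1-q->3 1-r->3 1-q->5 1-r->5 2-p->6 3-p->7
2. fire R2 via {0↦6, 1↦2}  →  V:6 E:8  edges: 0-p->0 0-q->1 1-r->1 1-q->3 1-r->3 1-q->5 1-r->5 3-p->7
3. fire R2 via {0↦7, 1↦3}  →  V:5 E:7  edges: 0-p->0 0-q->1 1-r->1 1-q->3 1-r->3 1-q->5 1-r->5
4. fire R3 via {0↦1, 1↦3}  →  V:4 E:4  edges: 0-p->0 0-q->1 1-q->5 1-r->5
final graph: no rule applies after step 4
NF nodes: {0:C, 1:A, 2:C, 5:C}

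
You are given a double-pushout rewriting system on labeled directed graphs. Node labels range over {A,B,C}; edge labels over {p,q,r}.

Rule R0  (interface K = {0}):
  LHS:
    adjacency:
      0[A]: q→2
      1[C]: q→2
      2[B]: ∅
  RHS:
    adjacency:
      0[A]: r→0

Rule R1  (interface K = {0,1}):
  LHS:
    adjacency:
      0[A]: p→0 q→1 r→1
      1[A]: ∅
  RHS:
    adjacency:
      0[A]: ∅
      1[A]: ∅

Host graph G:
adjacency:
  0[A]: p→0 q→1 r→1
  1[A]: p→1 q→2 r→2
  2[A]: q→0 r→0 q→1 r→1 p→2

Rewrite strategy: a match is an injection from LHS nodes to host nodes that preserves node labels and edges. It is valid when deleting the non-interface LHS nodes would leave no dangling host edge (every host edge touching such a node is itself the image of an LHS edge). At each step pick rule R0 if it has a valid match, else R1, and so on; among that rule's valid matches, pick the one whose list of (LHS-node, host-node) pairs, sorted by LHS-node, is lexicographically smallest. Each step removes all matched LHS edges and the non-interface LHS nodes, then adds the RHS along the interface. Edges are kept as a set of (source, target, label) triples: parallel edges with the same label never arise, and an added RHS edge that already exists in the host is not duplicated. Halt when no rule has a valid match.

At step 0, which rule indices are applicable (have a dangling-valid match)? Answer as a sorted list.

R0: no valid match — LHS pattern not found
R1: 4 valid matches — {0↦0, 1↦1}, {0↦1, 1↦2}, {0↦2, 1↦0} (+1 more)

Answer: [R1]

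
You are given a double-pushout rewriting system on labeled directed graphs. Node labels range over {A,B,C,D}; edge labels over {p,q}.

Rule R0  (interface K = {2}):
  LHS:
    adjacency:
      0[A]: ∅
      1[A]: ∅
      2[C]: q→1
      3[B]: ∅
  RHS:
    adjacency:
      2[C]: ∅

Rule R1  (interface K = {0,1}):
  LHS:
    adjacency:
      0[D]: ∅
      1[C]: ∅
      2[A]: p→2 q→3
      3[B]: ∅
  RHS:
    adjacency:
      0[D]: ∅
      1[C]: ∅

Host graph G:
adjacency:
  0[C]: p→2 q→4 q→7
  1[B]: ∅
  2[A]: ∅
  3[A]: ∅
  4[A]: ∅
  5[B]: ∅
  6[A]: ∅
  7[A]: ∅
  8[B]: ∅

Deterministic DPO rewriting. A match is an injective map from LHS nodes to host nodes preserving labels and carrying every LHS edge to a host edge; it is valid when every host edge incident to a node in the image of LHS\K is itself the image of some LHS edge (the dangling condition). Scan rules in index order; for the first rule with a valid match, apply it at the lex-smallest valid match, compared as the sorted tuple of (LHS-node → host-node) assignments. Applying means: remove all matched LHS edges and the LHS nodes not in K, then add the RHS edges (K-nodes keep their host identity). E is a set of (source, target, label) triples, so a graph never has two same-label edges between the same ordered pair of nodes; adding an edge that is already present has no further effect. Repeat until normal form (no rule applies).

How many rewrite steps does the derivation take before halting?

Answer: 2

Steps:
initial: |V|=9 |E|=3  E = 0-p->2 0-q->4 0-q->7
step 1: apply R0 at {0↦3, 1↦4, 2↦0, 3↦1}  → |V|=6 |E|=2  E = 0-p->2 0-q->7
step 2: apply R0 at {0↦6, 1↦7, 2↦0, 3↦5}  → |V|=3 |E|=1  E = 0-p->2
halt: no rule applies after step 2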